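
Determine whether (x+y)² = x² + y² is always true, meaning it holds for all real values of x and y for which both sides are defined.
No, this is NOT an identity.

Claim: (x+y)² = x² + y².
Test a specific point where both sides are defined: x = 3, y = -1.
LHS = (x+y)² ≈ 4.0000
RHS = x² + y² ≈ 10.0000
Since 4.0000 ≠ 10.0000, the equation fails at this point, so it cannot hold for all real values of x and y for which both sides are defined.
The correct expansion is (x+y)² = x² + 2xy + y²; the cross term 2xy is missing.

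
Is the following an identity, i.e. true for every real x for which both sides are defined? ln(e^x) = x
Yes, this is an identity.

Claim: ln(e^x) = x.
Reasoning: ln is the inverse of the exponential: ln(e^x) asks for the exponent p with e^p = e^x, and since e^p is one-to-one that exponent is p = x.
So the two sides agree for every real x for which both sides are defined.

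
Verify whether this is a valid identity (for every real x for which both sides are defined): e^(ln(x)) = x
Yes, this is an identity.

Claim: e^(ln(x)) = x.
Reasoning: For x > 0, ln(x) is by definition the exponent p such that e^p = x. Raising e to that exponent therefore returns x: e^(ln x) = x.
So the two sides agree for every real x for which both sides are defined.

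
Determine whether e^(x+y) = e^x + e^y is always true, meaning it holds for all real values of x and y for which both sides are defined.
No, this is NOT an identity.

Claim: e^(x+y) = e^x + e^y.
Test a specific point where both sides are defined: x = 5, y = 2.
LHS = e^(x+y) ≈ 1096.6332
RHS = e^x + e^y ≈ 155.8022
Since 1096.6332 ≠ 155.8022, the equation fails at this point, so it cannot hold for all real values of x and y for which both sides are defined.
The correct rule is e^(x+y) = e^x · e^y (a product, not a sum).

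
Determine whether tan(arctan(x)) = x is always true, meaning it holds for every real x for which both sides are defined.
Yes, this is an identity.

Claim: tan(arctan(x)) = x.
Reasoning: For every real x, arctan(x) is by definition the angle in (-π/2, π/2) whose tangent equals x. Taking the tangent of that angle returns x.
So the two sides agree for every real x for which both sides are defined.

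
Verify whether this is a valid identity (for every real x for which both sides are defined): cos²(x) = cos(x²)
No, this is NOT an identity.

Claim: cos²(x) = cos(x²).
Test a specific point where both sides are defined: x = π/6.
LHS = cos²(x) ≈ 0.7500
RHS = cos(x²) ≈ 0.9627
Since 0.7500 ≠ 0.9627, the equation fails at this point, so it cannot hold for every real x for which both sides are defined.
cos²(x) means (cos x)², squaring the output; cos(x²) squares the input. These are different functions.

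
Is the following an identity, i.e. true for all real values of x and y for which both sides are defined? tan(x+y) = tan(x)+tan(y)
Claim: tan(x+y) = tan(x)+tan(y).
Test a specific point where both sides are defined: x = 3π/4, y = π/6.
LHS = tan(x+y) ≈ -0.2679
RHS = tan(x)+tan(y) ≈ -0.4226
Since -0.2679 ≠ -0.4226, the equation fails at this point, so it cannot hold for all real values of x and y for which both sides are defined.
The correct formula is tan(x+y) = (tan(x) + tan(y))/(1 - tan(x)tan(y)).

Conclusion: No, this is NOT an identity.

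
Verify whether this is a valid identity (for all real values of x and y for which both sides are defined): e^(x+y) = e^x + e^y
No, this is NOT an identity.

Claim: e^(x+y) = e^x + e^y.
Test a specific point where both sides are defined: x = -1, y = 5.
LHS = e^(x+y) ≈ 54.5982
RHS = e^x + e^y ≈ 148.7810
Since 54.5982 ≠ 148.7810, the equation fails at this point, so it cannot hold for all real values of x and y for which both sides are defined.
The correct rule is e^(x+y) = e^x · e^y (a product, not a sum).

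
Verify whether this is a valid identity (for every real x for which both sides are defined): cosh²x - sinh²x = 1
Yes, this is an identity.

Claim: cosh²x - sinh²x = 1.
Reasoning: With cosh(x) = (e^x + e^-x)/2 and sinh(x) = (e^x - e^-x)/2: cosh²x = (e^(2x) + 2 + e^(-2x))/4 and sinh²x = (e^(2x) - 2 + e^(-2x))/4. Subtracting leaves 4/4 = 1.
So the two sides agree for every real x for which both sides are defined.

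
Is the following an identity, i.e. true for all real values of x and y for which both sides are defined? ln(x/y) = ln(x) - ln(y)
Claim: ln(x/y) = ln(x) - ln(y).
Reasoning: Both sides are simultaneously defined only when x, y > 0. Write x = e^p, y = e^q. Then x/y = e^(p-q), so ln(x/y) = p - q = ln(x) - ln(y).
So the two sides agree for all real values of x and y for which both sides are defined.

Conclusion: Yes, this is an identity.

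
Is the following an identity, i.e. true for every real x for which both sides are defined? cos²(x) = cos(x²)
No, this is NOT an identity.

Claim: cos²(x) = cos(x²).
Test a specific point where both sides are defined: x = -π/2.
LHS = cos²(x) ≈ 0.0000
RHS = cos(x²) ≈ -0.7812
Since 0.0000 ≠ -0.7812, the equation fails at this point, so it cannot hold for every real x for which both sides are defined.
cos²(x) means (cos x)², squaring the output; cos(x²) squares the input. These are different functions.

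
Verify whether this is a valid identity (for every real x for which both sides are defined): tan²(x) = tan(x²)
Claim: tan²(x) = tan(x²).
Test a specific point where both sides are defined: x = 2π/3.
LHS = tan²(x) ≈ 3.0000
RHS = tan(x²) ≈ 2.9590
Since 3.0000 ≠ 2.9590, the equation fails at this point, so it cannot hold for every real x for which both sides are defined.
tan²(x) means (tan x)², squaring the output; tan(x²) squares the input. These are different functions.

Conclusion: No, this is NOT an identity.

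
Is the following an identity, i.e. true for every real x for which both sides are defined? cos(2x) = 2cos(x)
Claim: cos(2x) = 2cos(x).
Test a specific point where both sides are defined: x = -π/4.
LHS = cos(2x) ≈ 0.0000
RHS = 2cos(x) ≈ 1.4142
Since 0.0000 ≠ 1.4142, the equation fails at this point, so it cannot hold for every real x for which both sides are defined.
The correct double-angle formula is cos(2x) = cos²x - sin²x.

Conclusion: No, this is NOT an identity.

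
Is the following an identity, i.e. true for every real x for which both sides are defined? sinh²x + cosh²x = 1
No, this is NOT an identity.

Claim: sinh²x + cosh²x = 1.
Test a specific point where both sides are defined: x = 4.
LHS = sinh²x + cosh²x ≈ 1490.4792
RHS = 1 ≈ 1.0000
Since 1490.4792 ≠ 1.0000, the equation fails at this point, so it cannot hold for every real x for which both sides are defined.
The correct hyperbolic identity is cosh²x - sinh²x = 1 (a difference); the sum sinh²x + cosh²x equals cosh(2x).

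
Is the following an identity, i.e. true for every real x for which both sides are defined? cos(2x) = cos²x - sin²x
Claim: cos(2x) = cos²x - sin²x.
Reasoning: Put y = x in the addition formula cos(x+y) = cos(x)cos(y) - sin(x)sin(y): cos(2x) = cos²x - sin²x.
So the two sides agree for every real x for which both sides are defined.

Conclusion: Yes, this is an identity.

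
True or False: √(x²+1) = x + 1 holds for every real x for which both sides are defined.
Claim: √(x²+1) = x + 1.
Test a specific point where both sides are defined: x = 3.
LHS = √(x²+1) ≈ 3.1623
RHS = x + 1 ≈ 4.0000
Since 3.1623 ≠ 4.0000, the equation fails at this point, so it cannot hold for every real x for which both sides are defined.
(x+1)² = x² + 2x + 1 ≠ x² + 1 unless x = 0.

Conclusion: False.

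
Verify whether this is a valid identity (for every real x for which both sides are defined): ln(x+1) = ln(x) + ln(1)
Claim: ln(x+1) = ln(x) + ln(1).
Test a specific point where both sides are defined: x = 1/2.
LHS = ln(x+1) ≈ 0.4055
RHS = ln(x) + ln(1) ≈ -0.6931
Since 0.4055 ≠ -0.6931, the equation fails at this point, so it cannot hold for every real x for which both sides are defined.
ln(1) = 0, so the right side is just ln(x), which differs from ln(x+1).

Conclusion: No, this is NOT an identity.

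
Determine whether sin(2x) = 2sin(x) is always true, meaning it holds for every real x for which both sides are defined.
No, this is NOT an identity.

Claim: sin(2x) = 2sin(x).
Test a specific point where both sides are defined: x = 3π/4.
LHS = sin(2x) ≈ -1.0000
RHS = 2sin(x) ≈ 1.4142
Since -1.0000 ≠ 1.4142, the equation fails at this point, so it cannot hold for every real x for which both sides are defined.
The correct double-angle formula is sin(2x) = 2sin(x)cos(x).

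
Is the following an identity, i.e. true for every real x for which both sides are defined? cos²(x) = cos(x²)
No, this is NOT an identity.

Claim: cos²(x) = cos(x²).
Test a specific point where both sides are defined: x = -π/2.
LHS = cos²(x) ≈ 0.0000
RHS = cos(x²) ≈ -0.7812
Since 0.0000 ≠ -0.7812, the equation fails at this point, so it cannot hold for every real x for which both sides are defined.
cos²(x) means (cos x)², squaring the output; cos(x²) squares the input. These are different functions.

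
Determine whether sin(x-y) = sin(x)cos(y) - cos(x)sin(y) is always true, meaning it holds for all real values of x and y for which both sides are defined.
Claim: sin(x-y) = sin(x)cos(y) - cos(x)sin(y).
Reasoning: Replace y by -y in sin(x+y) = sin(x)cos(y) + cos(x)sin(y) and use cos(-y) = cos(y), sin(-y) = -sin(y): sin(x-y) = sin(x)cos(y) - cos(x)sin(y).
So the two sides agree for all real values of x and y for which both sides are defined.

Conclusion: Yes, this is an identity.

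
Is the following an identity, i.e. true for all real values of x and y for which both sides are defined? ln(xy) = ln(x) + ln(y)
Yes, this is an identity.

Claim: ln(xy) = ln(x) + ln(y).
Reasoning: Both sides are simultaneously defined only when x, y > 0. Write x = e^p, y = e^q (p = ln x, q = ln y). Then xy = e^p · e^q = e^(p+q), so ln(xy) = p + q = ln(x) + ln(y).
So the two sides agree for all real values of x and y for which both sides are defined.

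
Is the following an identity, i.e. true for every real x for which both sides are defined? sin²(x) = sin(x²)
Claim: sin²(x) = sin(x²).
Test a specific point where both sides are defined: x = -π/4.
LHS = sin²(x) ≈ 0.5000
RHS = sin(x²) ≈ 0.5785
Since 0.5000 ≠ 0.5785, the equation fails at this point, so it cannot hold for every real x for which both sides are defined.
sin²(x) means (sin x)², squaring the output; sin(x²) squares the input. These are different functions.

Conclusion: No, this is NOT an identity.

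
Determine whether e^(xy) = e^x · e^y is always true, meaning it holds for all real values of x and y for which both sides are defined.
No, this is NOT an identity.

Claim: e^(xy) = e^x · e^y.
Test a specific point where both sides are defined: x = 2, y = -2.
LHS = e^(xy) ≈ 0.0183
RHS = e^x · e^y ≈ 1.0000
Since 0.0183 ≠ 1.0000, the equation fails at this point, so it cannot hold for all real values of x and y for which both sides are defined.
e^x · e^y = e^(x+y), not e^(xy).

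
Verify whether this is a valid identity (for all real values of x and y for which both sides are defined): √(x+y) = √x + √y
Claim: √(x+y) = √x + √y.
Test a specific point where both sides are defined: x = 5, y = 3.
LHS = √(x+y) ≈ 2.8284
RHS = √x + √y ≈ 3.9681
Since 2.8284 ≠ 3.9681, the equation fails at this point, so it cannot hold for all real values of x and y for which both sides are defined.
Squaring the right side gives x + 2√(xy) + y, not x + y.

Conclusion: No, this is NOT an identity.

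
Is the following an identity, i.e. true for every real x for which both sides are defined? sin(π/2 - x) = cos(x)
Yes, this is an identity.

Claim: sin(π/2 - x) = cos(x).
Reasoning: Use sin(u - v) = sin(u)cos(v) - cos(u)sin(v) with u = π/2, v = x: sin(π/2)cos(x) - cos(π/2)sin(x) = 1·cos(x) - 0·sin(x) = cos(x).
So the two sides agree for every real x for which both sides are defined.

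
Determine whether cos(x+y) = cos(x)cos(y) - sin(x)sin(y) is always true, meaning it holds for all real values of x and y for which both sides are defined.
Yes, this is an identity.

Claim: cos(x+y) = cos(x)cos(y) - sin(x)sin(y).
Reasoning: By Euler's formula e^(i(x+y)) = e^(ix)·e^(iy) = (cos x + i·sin x)(cos y + i·sin y). The real part of the left side is cos(x+y); the real part of the product is cos(x)cos(y) - sin(x)sin(y) (since i·i = -1).
So the two sides agree for all real values of x and y for which both sides are defined.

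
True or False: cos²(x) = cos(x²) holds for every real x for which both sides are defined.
False.

Claim: cos²(x) = cos(x²).
Test a specific point where both sides are defined: x = π/2.
LHS = cos²(x) ≈ 0.0000
RHS = cos(x²) ≈ -0.7812
Since 0.0000 ≠ -0.7812, the equation fails at this point, so it cannot hold for every real x for which both sides are defined.
cos²(x) means (cos x)², squaring the output; cos(x²) squares the input. These are different functions.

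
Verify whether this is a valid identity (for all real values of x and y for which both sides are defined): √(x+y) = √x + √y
No, this is NOT an identity.

Claim: √(x+y) = √x + √y.
Test a specific point where both sides are defined: x = 1, y = 2.
LHS = √(x+y) ≈ 1.7321
RHS = √x + √y ≈ 2.4142
Since 1.7321 ≠ 2.4142, the equation fails at this point, so it cannot hold for all real values of x and y for which both sides are defined.
Squaring the right side gives x + 2√(xy) + y, not x + y.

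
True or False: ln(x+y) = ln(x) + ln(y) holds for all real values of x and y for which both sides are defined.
Claim: ln(x+y) = ln(x) + ln(y).
Test a specific point where both sides are defined: x = 1/2, y = 3/2.
LHS = ln(x+y) ≈ 0.6931
RHS = ln(x) + ln(y) ≈ -0.2877
Since 0.6931 ≠ -0.2877, the equation fails at this point, so it cannot hold for all real values of x and y for which both sides are defined.
ln(x) + ln(y) = ln(xy), not ln(x+y).

Conclusion: False.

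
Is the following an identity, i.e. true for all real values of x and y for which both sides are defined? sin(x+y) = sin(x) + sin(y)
No, this is NOT an identity.

Claim: sin(x+y) = sin(x) + sin(y).
Test a specific point where both sides are defined: x = -π/4, y = 2π/3.
LHS = sin(x+y) ≈ 0.9659
RHS = sin(x) + sin(y) ≈ 0.1589
Since 0.9659 ≠ 0.1589, the equation fails at this point, so it cannot hold for all real values of x and y for which both sides are defined.
The correct expansion is sin(x+y) = sin(x)cos(y) + cos(x)sin(y); sine is not additive.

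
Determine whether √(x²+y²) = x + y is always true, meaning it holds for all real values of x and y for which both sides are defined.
Claim: √(x²+y²) = x + y.
Test a specific point where both sides are defined: x = 2, y = -2.
LHS = √(x²+y²) ≈ 2.8284
RHS = x + y ≈ 0.0000
Since 2.8284 ≠ 0.0000, the equation fails at this point, so it cannot hold for all real values of x and y for which both sides are defined.
(x+y)² = x² + 2xy + y², not x² + y², so the square root does not split this way.

Conclusion: No, this is NOT an identity.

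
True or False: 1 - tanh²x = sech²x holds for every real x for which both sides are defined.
Claim: 1 - tanh²x = sech²x.
Reasoning: Divide cosh²x - sinh²x = 1 through by cosh²x (never zero): 1 - tanh²x = 1/cosh²x = sech²x.
So the two sides agree for every real x for which both sides are defined.

Conclusion: True.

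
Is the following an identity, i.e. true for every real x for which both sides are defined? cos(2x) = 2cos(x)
Claim: cos(2x) = 2cos(x).
Test a specific point where both sides are defined: x = -π/3.
LHS = cos(2x) ≈ -0.5000
RHS = 2cos(x) ≈ 1.0000
Since -0.5000 ≠ 1.0000, the equation fails at this point, so it cannot hold for every real x for which both sides are defined.
The correct double-angle formula is cos(2x) = cos²x - sin²x.

Conclusion: No, this is NOT an identity.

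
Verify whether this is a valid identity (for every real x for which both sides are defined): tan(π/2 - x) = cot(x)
Yes, this is an identity.

Claim: tan(π/2 - x) = cot(x).
Reasoning: tan(π/2 - x) = sin(π/2 - x)/cos(π/2 - x) = cos(x)/sin(x) = cot(x), using the cofunction identities sin(π/2 - x) = cos(x) and cos(π/2 - x) = sin(x).
So the two sides agree for every real x for which both sides are defined.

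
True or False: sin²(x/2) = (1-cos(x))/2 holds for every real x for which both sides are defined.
True.

Claim: sin²(x/2) = (1-cos(x))/2.
Reasoning: Use cos(2θ) = 1 - 2sin²θ with θ = x/2: cos(x) = 1 - 2sin²(x/2). Solving for sin²(x/2) gives (1 - cos(x))/2.
So the two sides agree for every real x for which both sides are defined.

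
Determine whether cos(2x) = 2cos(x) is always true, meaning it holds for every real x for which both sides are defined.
No, this is NOT an identity.

Claim: cos(2x) = 2cos(x).
Test a specific point where both sides are defined: x = -π/4.
LHS = cos(2x) ≈ 0.0000
RHS = 2cos(x) ≈ 1.4142
Since 0.0000 ≠ 1.4142, the equation fails at this point, so it cannot hold for every real x for which both sides are defined.
The correct double-angle formula is cos(2x) = cos²x - sin²x.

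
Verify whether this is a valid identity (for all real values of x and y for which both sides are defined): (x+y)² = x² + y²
No, this is NOT an identity.

Claim: (x+y)² = x² + y².
Test a specific point where both sides are defined: x = -1, y = 4.
LHS = (x+y)² ≈ 9.0000
RHS = x² + y² ≈ 17.0000
Since 9.0000 ≠ 17.0000, the equation fails at this point, so it cannot hold for all real values of x and y for which both sides are defined.
The correct expansion is (x+y)² = x² + 2xy + y²; the cross term 2xy is missing.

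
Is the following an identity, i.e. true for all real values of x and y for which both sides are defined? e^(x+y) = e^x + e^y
No, this is NOT an identity.

Claim: e^(x+y) = e^x + e^y.
Test a specific point where both sides are defined: x = -3, y = 5.
LHS = e^(x+y) ≈ 7.3891
RHS = e^x + e^y ≈ 148.4629
Since 7.3891 ≠ 148.4629, the equation fails at this point, so it cannot hold for all real values of x and y for which both sides are defined.
The correct rule is e^(x+y) = e^x · e^y (a product, not a sum).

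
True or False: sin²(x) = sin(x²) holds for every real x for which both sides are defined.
Claim: sin²(x) = sin(x²).
Test a specific point where both sides are defined: x = -π/6.
LHS = sin²(x) ≈ 0.2500
RHS = sin(x²) ≈ 0.2707
Since 0.2500 ≠ 0.2707, the equation fails at this point, so it cannot hold for every real x for which both sides are defined.
sin²(x) means (sin x)², squaring the output; sin(x²) squares the input. These are different functions.

Conclusion: False.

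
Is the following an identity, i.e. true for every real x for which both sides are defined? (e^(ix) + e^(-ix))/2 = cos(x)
Claim: (e^(ix) + e^(-ix))/2 = cos(x).
Reasoning: By Euler's formula e^(ix) = cos(x) + i·sin(x) and e^(-ix) = cos(x) - i·sin(x). Adding cancels the sine terms: e^(ix) + e^(-ix) = 2cos(x); divide by 2.
So the two sides agree for every real x for which both sides are defined.

Conclusion: Yes, this is an identity.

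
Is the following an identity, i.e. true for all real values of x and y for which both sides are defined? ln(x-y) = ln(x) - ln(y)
No, this is NOT an identity.

Claim: ln(x-y) = ln(x) - ln(y).
Test a specific point where both sides are defined: x = 4, y = 1/2.
LHS = ln(x-y) ≈ 1.2528
RHS = ln(x) - ln(y) ≈ 2.0794
Since 1.2528 ≠ 2.0794, the equation fails at this point, so it cannot hold for all real values of x and y for which both sides are defined.
ln(x) - ln(y) = ln(x/y), not ln(x-y).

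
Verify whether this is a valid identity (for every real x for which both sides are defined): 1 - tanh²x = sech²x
Claim: 1 - tanh²x = sech²x.
Reasoning: Divide cosh²x - sinh²x = 1 through by cosh²x (never zero): 1 - tanh²x = 1/cosh²x = sech²x.
So the two sides agree for every real x for which both sides are defined.

Conclusion: Yes, this is an identity.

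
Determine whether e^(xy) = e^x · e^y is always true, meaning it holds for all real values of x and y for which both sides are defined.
Claim: e^(xy) = e^x · e^y.
Test a specific point where both sides are defined: x = -3, y = 4.
LHS = e^(xy) ≈ 0.0000
RHS = e^x · e^y ≈ 2.7183
Since 0.0000 ≠ 2.7183, the equation fails at this point, so it cannot hold for all real values of x and y for which both sides are defined.
e^x · e^y = e^(x+y), not e^(xy).

Conclusion: No, this is NOT an identity.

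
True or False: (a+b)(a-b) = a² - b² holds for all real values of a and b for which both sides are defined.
True.

Claim: (a+b)(a-b) = a² - b².
Reasoning: Expand: (a+b)(a-b) = a² - ab + ba - b² = a² - b² (the cross terms cancel).
So the two sides agree for all real values of a and b for which both sides are defined.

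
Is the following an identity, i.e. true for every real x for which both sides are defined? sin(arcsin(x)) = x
Yes, this is an identity.

Claim: sin(arcsin(x)) = x.
Reasoning: For -1 ≤ x ≤ 1 (where arcsin is defined), arcsin(x) is by definition an angle whose sine equals x. Taking the sine of that angle returns x. (Note the other order, arcsin(sin x) = x, is NOT an identity.)
So the two sides agree for every real x for which both sides are defined.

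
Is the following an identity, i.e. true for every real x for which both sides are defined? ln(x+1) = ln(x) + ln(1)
Claim: ln(x+1) = ln(x) + ln(1).
Test a specific point where both sides are defined: x = 1.
LHS = ln(x+1) ≈ 0.6931
RHS = ln(x) + ln(1) ≈ 0.0000
Since 0.6931 ≠ 0.0000, the equation fails at this point, so it cannot hold for every real x for which both sides are defined.
ln(1) = 0, so the right side is just ln(x), which differs from ln(x+1).

Conclusion: No, this is NOT an identity.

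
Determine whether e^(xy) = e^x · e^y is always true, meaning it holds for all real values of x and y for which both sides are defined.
Claim: e^(xy) = e^x · e^y.
Test a specific point where both sides are defined: x = -3, y = -1.
LHS = e^(xy) ≈ 20.0855
RHS = e^x · e^y ≈ 0.0183
Since 20.0855 ≠ 0.0183, the equation fails at this point, so it cannot hold for all real values of x and y for which both sides are defined.
e^x · e^y = e^(x+y), not e^(xy).

Conclusion: No, this is NOT an identity.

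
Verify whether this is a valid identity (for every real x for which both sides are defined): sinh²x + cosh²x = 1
No, this is NOT an identity.

Claim: sinh²x + cosh²x = 1.
Test a specific point where both sides are defined: x = -3.
LHS = sinh²x + cosh²x ≈ 201.7156
RHS = 1 ≈ 1.0000
Since 201.7156 ≠ 1.0000, the equation fails at this point, so it cannot hold for every real x for which both sides are defined.
The correct hyperbolic identity is cosh²x - sinh²x = 1 (a difference); the sum sinh²x + cosh²x equals cosh(2x).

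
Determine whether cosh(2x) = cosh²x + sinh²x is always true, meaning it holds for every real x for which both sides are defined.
Yes, this is an identity.

Claim: cosh(2x) = cosh²x + sinh²x.
Reasoning: cosh²x = (e^(2x) + 2 + e^(-2x))/4 and sinh²x = (e^(2x) - 2 + e^(-2x))/4. Adding gives (2e^(2x) + 2e^(-2x))/4 = (e^(2x) + e^(-2x))/2 = cosh(2x).
So the two sides agree for every real x for which both sides are defined.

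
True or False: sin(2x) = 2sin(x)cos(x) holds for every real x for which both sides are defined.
True.

Claim: sin(2x) = 2sin(x)cos(x).
Reasoning: Put y = x in the addition formula sin(x+y) = sin(x)cos(y) + cos(x)sin(y): sin(2x) = sin(x)cos(x) + cos(x)sin(x) = 2sin(x)cos(x).
So the two sides agree for every real x for which both sides are defined.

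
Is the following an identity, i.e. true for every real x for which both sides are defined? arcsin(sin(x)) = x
No, this is NOT an identity.

Claim: arcsin(sin(x)) = x.
Test a specific point where both sides are defined: x = 3π/4.
LHS = arcsin(sin(x)) ≈ 0.7854
RHS = x ≈ 2.3562
Since 0.7854 ≠ 2.3562, the equation fails at this point, so it cannot hold for every real x for which both sides are defined.
arcsin only returns values in [-π/2, π/2], so arcsin(sin(x)) = x holds only for x in that interval, not for all real x.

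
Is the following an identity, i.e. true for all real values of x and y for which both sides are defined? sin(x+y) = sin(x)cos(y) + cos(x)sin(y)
Claim: sin(x+y) = sin(x)cos(y) + cos(x)sin(y).
Reasoning: By Euler's formula e^(i(x+y)) = e^(ix)·e^(iy) = (cos x + i·sin x)(cos y + i·sin y). The imaginary part of the left side is sin(x+y); the imaginary part of the product is sin(x)cos(y) + cos(x)sin(y).
So the two sides agree for all real values of x and y for which both sides are defined.

Conclusion: Yes, this is an identity.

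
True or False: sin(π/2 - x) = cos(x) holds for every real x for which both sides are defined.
Claim: sin(π/2 - x) = cos(x).
Reasoning: Use sin(u - v) = sin(u)cos(v) - cos(u)sin(v) with u = π/2, v = x: sin(π/2)cos(x) - cos(π/2)sin(x) = 1·cos(x) - 0·sin(x) = cos(x).
So the two sides agree for every real x for which both sides are defined.

Conclusion: True.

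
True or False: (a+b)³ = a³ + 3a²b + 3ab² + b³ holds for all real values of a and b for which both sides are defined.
True.

Claim: (a+b)³ = a³ + 3a²b + 3ab² + b³.
Reasoning: (a+b)³ = (a+b)(a+b)² = (a+b)(a² + 2ab + b²) = a³ + 2a²b + ab² + a²b + 2ab² + b³ = a³ + 3a²b + 3ab² + b³.
So the two sides agree for all real values of a and b for which both sides are defined.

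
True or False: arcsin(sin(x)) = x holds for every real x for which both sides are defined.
Claim: arcsin(sin(x)) = x.
Test a specific point where both sides are defined: x = 3π/4.
LHS = arcsin(sin(x)) ≈ 0.7854
RHS = x ≈ 2.3562
Since 0.7854 ≠ 2.3562, the equation fails at this point, so it cannot hold for every real x for which both sides are defined.
arcsin only returns values in [-π/2, π/2], so arcsin(sin(x)) = x holds only for x in that interval, not for all real x.

Conclusion: False.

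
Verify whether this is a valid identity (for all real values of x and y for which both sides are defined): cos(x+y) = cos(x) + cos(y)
No, this is NOT an identity.

Claim: cos(x+y) = cos(x) + cos(y).
Test a specific point where both sides are defined: x = -π/3, y = π/6.
LHS = cos(x+y) ≈ 0.8660
RHS = cos(x) + cos(y) ≈ 1.3660
Since 0.8660 ≠ 1.3660, the equation fails at this point, so it cannot hold for all real values of x and y for which both sides are defined.
The correct expansion is cos(x+y) = cos(x)cos(y) - sin(x)sin(y); cosine is not additive.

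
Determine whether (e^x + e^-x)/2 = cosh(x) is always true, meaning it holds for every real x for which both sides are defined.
Yes, this is an identity.

Claim: (e^x + e^-x)/2 = cosh(x).
Reasoning: This is exactly the definition of the hyperbolic cosine: cosh(x) := (e^x + e^-x)/2.
So the two sides agree for every real x for which both sides are defined.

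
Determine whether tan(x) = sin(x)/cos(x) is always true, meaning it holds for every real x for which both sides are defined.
Yes, this is an identity.

Claim: tan(x) = sin(x)/cos(x).
Reasoning: For an angle x whose terminal point on the unit circle is (cos x, sin x), tan(x) is defined as the ratio (second coordinate)/(first coordinate) = sin(x)/cos(x), wherever cos(x) ≠ 0.
So the two sides agree for every real x for which both sides are defined.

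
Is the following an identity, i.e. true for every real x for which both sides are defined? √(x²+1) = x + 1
Claim: √(x²+1) = x + 1.
Test a specific point where both sides are defined: x = -2.
LHS = √(x²+1) ≈ 2.2361
RHS = x + 1 ≈ -1.0000
Since 2.2361 ≠ -1.0000, the equation fails at this point, so it cannot hold for every real x for which both sides are defined.
(x+1)² = x² + 2x + 1 ≠ x² + 1 unless x = 0.

Conclusion: No, this is NOT an identity.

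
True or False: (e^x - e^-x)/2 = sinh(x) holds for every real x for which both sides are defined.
True.

Claim: (e^x - e^-x)/2 = sinh(x).
Reasoning: This is exactly the definition of the hyperbolic sine: sinh(x) := (e^x - e^-x)/2.
So the two sides agree for every real x for which both sides are defined.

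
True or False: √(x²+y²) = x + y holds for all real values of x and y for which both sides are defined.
False.

Claim: √(x²+y²) = x + y.
Test a specific point where both sides are defined: x = 5, y = -2.
LHS = √(x²+y²) ≈ 5.3852
RHS = x + y ≈ 3.0000
Since 5.3852 ≠ 3.0000, the equation fails at this point, so it cannot hold for all real values of x and y for which both sides are defined.
(x+y)² = x² + 2xy + y², not x² + y², so the square root does not split this way.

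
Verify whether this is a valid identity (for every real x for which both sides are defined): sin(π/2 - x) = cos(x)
Claim: sin(π/2 - x) = cos(x).
Reasoning: Use sin(u - v) = sin(u)cos(v) - cos(u)sin(v) with u = π/2, v = x: sin(π/2)cos(x) - cos(π/2)sin(x) = 1·cos(x) - 0·sin(x) = cos(x).
So the two sides agree for every real x for which both sides are defined.

Conclusion: Yes, this is an identity.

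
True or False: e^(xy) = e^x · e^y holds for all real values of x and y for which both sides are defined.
False.

Claim: e^(xy) = e^x · e^y.
Test a specific point where both sides are defined: x = 3, y = 1/2.
LHS = e^(xy) ≈ 4.4817
RHS = e^x · e^y ≈ 33.1155
Since 4.4817 ≠ 33.1155, the equation fails at this point, so it cannot hold for all real values of x and y for which both sides are defined.
e^x · e^y = e^(x+y), not e^(xy).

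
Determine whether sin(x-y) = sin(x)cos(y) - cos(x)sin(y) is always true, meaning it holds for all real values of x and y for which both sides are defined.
Yes, this is an identity.

Claim: sin(x-y) = sin(x)cos(y) - cos(x)sin(y).
Reasoning: Replace y by -y in sin(x+y) = sin(x)cos(y) + cos(x)sin(y) and use cos(-y) = cos(y), sin(-y) = -sin(y): sin(x-y) = sin(x)cos(y) - cos(x)sin(y).
So the two sides agree for all real values of x and y for which both sides are defined.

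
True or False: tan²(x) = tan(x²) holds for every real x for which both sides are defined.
False.

Claim: tan²(x) = tan(x²).
Test a specific point where both sides are defined: x = π/4.
LHS = tan²(x) ≈ 1.0000
RHS = tan(x²) ≈ 0.7092
Since 1.0000 ≠ 0.7092, the equation fails at this point, so it cannot hold for every real x for which both sides are defined.
tan²(x) means (tan x)², squaring the output; tan(x²) squares the input. These are different functions.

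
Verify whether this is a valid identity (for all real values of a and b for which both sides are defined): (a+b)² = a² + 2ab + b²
Yes, this is an identity.

Claim: (a+b)² = a² + 2ab + b².
Reasoning: Expand: (a+b)² = (a+b)(a+b) = a·a + a·b + b·a + b·b = a² + 2ab + b².
So the two sides agree for all real values of a and b for which both sides are defined.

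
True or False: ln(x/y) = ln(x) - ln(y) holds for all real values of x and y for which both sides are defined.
True.

Claim: ln(x/y) = ln(x) - ln(y).
Reasoning: Both sides are simultaneously defined only when x, y > 0. Write x = e^p, y = e^q. Then x/y = e^(p-q), so ln(x/y) = p - q = ln(x) - ln(y).
So the two sides agree for all real values of x and y for which both sides are defined.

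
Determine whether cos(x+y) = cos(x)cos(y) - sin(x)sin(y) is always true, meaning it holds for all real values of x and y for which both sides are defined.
Yes, this is an identity.

Claim: cos(x+y) = cos(x)cos(y) - sin(x)sin(y).
Reasoning: By Euler's formula e^(i(x+y)) = e^(ix)·e^(iy) = (cos x + i·sin x)(cos y + i·sin y). The real part of the left side is cos(x+y); the real part of the product is cos(x)cos(y) - sin(x)sin(y) (since i·i = -1).
So the two sides agree for all real values of x and y for which both sides are defined.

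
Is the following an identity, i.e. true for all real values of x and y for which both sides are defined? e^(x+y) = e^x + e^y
Claim: e^(x+y) = e^x + e^y.
Test a specific point where both sides are defined: x = 1, y = -1.
LHS = e^(x+y) ≈ 1.0000
RHS = e^x + e^y ≈ 3.0862
Since 1.0000 ≠ 3.0862, the equation fails at this point, so it cannot hold for all real values of x and y for which both sides are defined.
The correct rule is e^(x+y) = e^x · e^y (a product, not a sum).

Conclusion: No, this is NOT an identity.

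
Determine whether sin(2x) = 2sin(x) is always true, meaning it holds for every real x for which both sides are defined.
Claim: sin(2x) = 2sin(x).
Test a specific point where both sides are defined: x = π/6.
LHS = sin(2x) ≈ 0.8660
RHS = 2sin(x) ≈ 1.0000
Since 0.8660 ≠ 1.0000, the equation fails at this point, so it cannot hold for every real x for which both sides are defined.
The correct double-angle formula is sin(2x) = 2sin(x)cos(x).

Conclusion: No, this is NOT an identity.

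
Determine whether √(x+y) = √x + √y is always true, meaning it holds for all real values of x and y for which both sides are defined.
No, this is NOT an identity.

Claim: √(x+y) = √x + √y.
Test a specific point where both sides are defined: x = 5, y = 2.
LHS = √(x+y) ≈ 2.6458
RHS = √x + √y ≈ 3.6503
Since 2.6458 ≠ 3.6503, the equation fails at this point, so it cannot hold for all real values of x and y for which both sides are defined.
Squaring the right side gives x + 2√(xy) + y, not x + y.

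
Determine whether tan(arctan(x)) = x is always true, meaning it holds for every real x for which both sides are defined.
Yes, this is an identity.

Claim: tan(arctan(x)) = x.
Reasoning: For every real x, arctan(x) is by definition the angle in (-π/2, π/2) whose tangent equals x. Taking the tangent of that angle returns x.
So the two sides agree for every real x for which both sides are defined.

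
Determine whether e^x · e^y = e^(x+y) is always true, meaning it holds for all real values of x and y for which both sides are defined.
Yes, this is an identity.

Claim: e^x · e^y = e^(x+y).
Reasoning: This is the law of exponents for a common base: multiplying powers adds exponents. E.g. from the series, (Σ x^j/j!)(Σ y^k/k!) = Σ_m (Σ_{j+k=m} x^j y^k/(j!k!)) = Σ_m (x+y)^m/m! by the binomial theorem.
So the two sides agree for all real values of x and y for which both sides are defined.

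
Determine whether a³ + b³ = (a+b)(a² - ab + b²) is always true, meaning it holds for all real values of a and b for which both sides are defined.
Yes, this is an identity.

Claim: a³ + b³ = (a+b)(a² - ab + b²).
Reasoning: Expand the right side: (a+b)(a² - ab + b²) = a³ - a²b + ab² + a²b - ab² + b³ = a³ + b³ (the middle terms cancel in pairs).
So the two sides agree for all real values of a and b for which both sides are defined.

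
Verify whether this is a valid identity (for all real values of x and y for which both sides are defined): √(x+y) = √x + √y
No, this is NOT an identity.

Claim: √(x+y) = √x + √y.
Test a specific point where both sides are defined: x = 5, y = 1/2.
LHS = √(x+y) ≈ 2.3452
RHS = √x + √y ≈ 2.9432
Since 2.3452 ≠ 2.9432, the equation fails at this point, so it cannot hold for all real values of x and y for which both sides are defined.
Squaring the right side gives x + 2√(xy) + y, not x + y.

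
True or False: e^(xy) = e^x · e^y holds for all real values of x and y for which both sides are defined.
Claim: e^(xy) = e^x · e^y.
Test a specific point where both sides are defined: x = 3/2, y = -1.
LHS = e^(xy) ≈ 0.2231
RHS = e^x · e^y ≈ 1.6487
Since 0.2231 ≠ 1.6487, the equation fails at this point, so it cannot hold for all real values of x and y for which both sides are defined.
e^x · e^y = e^(x+y), not e^(xy).

Conclusion: False.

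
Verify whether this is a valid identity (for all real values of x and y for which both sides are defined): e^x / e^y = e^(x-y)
Yes, this is an identity.

Claim: e^x / e^y = e^(x-y).
Reasoning: 1/e^y = e^(-y), so e^x / e^y = e^x · e^(-y) = e^(x + (-y)) = e^(x-y) by the product rule for exponents.
So the two sides agree for all real values of x and y for which both sides are defined.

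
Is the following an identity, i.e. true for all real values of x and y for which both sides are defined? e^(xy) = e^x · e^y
No, this is NOT an identity.

Claim: e^(xy) = e^x · e^y.
Test a specific point where both sides are defined: x = 1, y = -1.
LHS = e^(xy) ≈ 0.3679
RHS = e^x · e^y ≈ 1.0000
Since 0.3679 ≠ 1.0000, the equation fails at this point, so it cannot hold for all real values of x and y for which both sides are defined.
e^x · e^y = e^(x+y), not e^(xy).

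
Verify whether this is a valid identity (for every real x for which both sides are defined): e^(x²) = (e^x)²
No, this is NOT an identity.

Claim: e^(x²) = (e^x)².
Test a specific point where both sides are defined: x = -2.
LHS = e^(x²) ≈ 54.5982
RHS = (e^x)² ≈ 0.0183
Since 54.5982 ≠ 0.0183, the equation fails at this point, so it cannot hold for every real x for which both sides are defined.
(e^x)² = e^(2x), and 2x ≠ x² in general.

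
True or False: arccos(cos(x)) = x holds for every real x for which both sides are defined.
Claim: arccos(cos(x)) = x.
Test a specific point where both sides are defined: x = -π/2.
LHS = arccos(cos(x)) ≈ 1.5708
RHS = x ≈ -1.5708
Since 1.5708 ≠ -1.5708, the equation fails at this point, so it cannot hold for every real x for which both sides are defined.
arccos only returns values in [0, π], so arccos(cos(x)) = x holds only for x in that interval, not for all real x.

Conclusion: False.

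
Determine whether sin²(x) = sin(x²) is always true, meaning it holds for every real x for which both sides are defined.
Claim: sin²(x) = sin(x²).
Test a specific point where both sides are defined: x = 2π/3.
LHS = sin²(x) ≈ 0.7500
RHS = sin(x²) ≈ -0.9474
Since 0.7500 ≠ -0.9474, the equation fails at this point, so it cannot hold for every real x for which both sides are defined.
sin²(x) means (sin x)², squaring the output; sin(x²) squares the input. These are different functions.

Conclusion: No, this is NOT an identity.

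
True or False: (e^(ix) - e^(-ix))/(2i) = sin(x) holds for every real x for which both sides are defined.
True.

Claim: (e^(ix) - e^(-ix))/(2i) = sin(x).
Reasoning: By Euler's formula e^(ix) = cos(x) + i·sin(x) and e^(-ix) = cos(x) - i·sin(x). Subtracting cancels the cosine terms: e^(ix) - e^(-ix) = 2i·sin(x); divide by 2i.
So the two sides agree for every real x for which both sides are defined.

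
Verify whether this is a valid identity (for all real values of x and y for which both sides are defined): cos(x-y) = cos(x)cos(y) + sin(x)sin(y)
Claim: cos(x-y) = cos(x)cos(y) + sin(x)sin(y).
Reasoning: Replace y by -y in cos(x+y) = cos(x)cos(y) - sin(x)sin(y) and use cos(-y) = cos(y), sin(-y) = -sin(y): cos(x-y) = cos(x)cos(y) + sin(x)sin(y).
So the two sides agree for all real values of x and y for which both sides are defined.

Conclusion: Yes, this is an identity.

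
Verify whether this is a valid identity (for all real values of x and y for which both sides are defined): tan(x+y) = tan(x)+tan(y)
No, this is NOT an identity.

Claim: tan(x+y) = tan(x)+tan(y).
Test a specific point where both sides are defined: x = -π/6, y = π/3.
LHS = tan(x+y) ≈ 0.5774
RHS = tan(x)+tan(y) ≈ 1.1547
Since 0.5774 ≠ 1.1547, the equation fails at this point, so it cannot hold for all real values of x and y for which both sides are defined.
The correct formula is tan(x+y) = (tan(x) + tan(y))/(1 - tan(x)tan(y)).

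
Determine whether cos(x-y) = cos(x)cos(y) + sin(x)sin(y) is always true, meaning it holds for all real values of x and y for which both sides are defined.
Yes, this is an identity.

Claim: cos(x-y) = cos(x)cos(y) + sin(x)sin(y).
Reasoning: Replace y by -y in cos(x+y) = cos(x)cos(y) - sin(x)sin(y) and use cos(-y) = cos(y), sin(-y) = -sin(y): cos(x-y) = cos(x)cos(y) + sin(x)sin(y).
So the two sides agree for all real values of x and y for which both sides are defined.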